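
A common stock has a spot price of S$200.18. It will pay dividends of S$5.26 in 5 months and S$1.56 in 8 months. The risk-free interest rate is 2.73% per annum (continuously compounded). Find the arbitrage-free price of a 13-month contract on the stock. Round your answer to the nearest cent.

S$199.25

PV(dividends) I = 5.26·e^(−0.0273·5/12) + 1.56·e^(−0.0273·8/12)
I = 5.2005 + 1.5319 = 6.7324
F = (S − I)·e^(rT) = (200.18 − 6.7324) · e^(0.0273·13/12)
= 193.4476 · e^0.029575 = 193.4476 × 1.030017 = S$199.25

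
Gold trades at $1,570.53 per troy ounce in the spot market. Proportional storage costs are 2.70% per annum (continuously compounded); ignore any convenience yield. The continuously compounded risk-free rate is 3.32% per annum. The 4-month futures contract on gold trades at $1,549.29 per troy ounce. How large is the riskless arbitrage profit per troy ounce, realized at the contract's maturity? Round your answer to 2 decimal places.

$53.07 per troy ounce

Fair futures: F* = S·e^(carry·T), with carry = (r + u) = 0.0332 + 0.0270 = 0.0602
F* = 1570.53 · e^(0.0602 × 4/12) = 1570.53 · e^0.02006667 = 1570.53 × 1.02026936 = $1602.3636
Market $1549.29 < fair $1602.3636: forward underpriced → reverse cash-and-carry (short spot, go long the forward).
At maturity, profit = |F_mkt − F*| = |1549.29 − 1602.3636| = $53.07 per troy ounce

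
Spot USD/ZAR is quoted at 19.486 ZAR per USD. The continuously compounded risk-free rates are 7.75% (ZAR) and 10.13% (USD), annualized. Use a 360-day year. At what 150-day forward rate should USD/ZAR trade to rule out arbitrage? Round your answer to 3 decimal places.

19.294

F = S·e^((r_ZAR − r_USD)T) = 19.486 · e^((0.0775 − 0.1013) × 150/360)
= 19.486 · e^-0.009917 = 19.486 × 0.990132
F = 19.294 ZAR per USD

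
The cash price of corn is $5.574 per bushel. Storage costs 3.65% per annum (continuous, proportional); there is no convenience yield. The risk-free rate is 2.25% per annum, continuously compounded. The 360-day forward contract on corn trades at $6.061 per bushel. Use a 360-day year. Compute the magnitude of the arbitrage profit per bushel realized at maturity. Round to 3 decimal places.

$0.148 per bushel

Fair forward: F* = S·e^(carry·T), with carry = (r + u) = 0.0225 + 0.0365 = 0.0590
F* = 5.574 · e^(0.0590 × 360/360) = 5.574 · e^0.059000 = 5.574 × 1.060775 = $5.9128
Market $6.061 > fair $5.9128: forward overpriced → cash-and-carry (buy spot, short the forward).
At maturity, profit = |F_mkt − F*| = |6.061 − 5.9128| = $0.148 per bushel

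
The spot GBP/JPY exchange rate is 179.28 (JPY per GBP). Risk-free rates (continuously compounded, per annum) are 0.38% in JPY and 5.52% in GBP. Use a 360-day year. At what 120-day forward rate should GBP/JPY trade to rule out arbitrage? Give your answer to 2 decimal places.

176.23

F = S·e^((r_JPY − r_GBP)T) = 179.28 · e^((0.0038 − 0.0552) × 120/360)
= 179.28 · e^-0.017133 = 179.28 × 0.983013
F = 176.23 JPY per GBP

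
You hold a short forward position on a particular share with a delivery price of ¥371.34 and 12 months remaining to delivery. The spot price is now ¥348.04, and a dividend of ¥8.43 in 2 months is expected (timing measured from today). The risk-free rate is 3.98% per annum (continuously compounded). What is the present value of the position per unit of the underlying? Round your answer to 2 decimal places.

PV(remaining dividends) I = 8.43·e^(−0.0398·2/12) = 8.3743
Current forward F = (S − I)·e^(rT) = (348.04 − 8.3743)·e^(0.0398·12/12) = 339.6657 × 1.040603 = 353.4571
Value (long) = (F − K)·e^(−rT) = (353.4571 − 371.34) × 0.960982 = -17.1851
Short position value = −(long value) = ¥17.19

¥17.19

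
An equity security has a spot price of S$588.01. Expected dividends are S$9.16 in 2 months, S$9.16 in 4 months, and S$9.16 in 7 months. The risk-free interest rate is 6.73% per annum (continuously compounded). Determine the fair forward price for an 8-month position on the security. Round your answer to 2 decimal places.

S$586.94

PV(dividends) I = 9.16·e^(−0.0673·2/12) + 9.16·e^(−0.0673·4/12) + 9.16·e^(−0.0673·7/12)
I = 9.0578 + 8.9568 + 8.8074 = 26.8220
F = (S − I)·e^(rT) = (588.01 − 26.8220) · e^(0.0673·8/12)
= 561.1880 · e^0.044867 = 561.1880 × 1.045889 = S$586.94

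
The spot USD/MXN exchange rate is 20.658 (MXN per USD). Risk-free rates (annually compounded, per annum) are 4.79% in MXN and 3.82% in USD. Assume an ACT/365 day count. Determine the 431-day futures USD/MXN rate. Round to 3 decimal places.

By covered interest parity, F = S · (1+r_MXN)^T / (1+r_USD)^T
= 20.658 × 1.056803 / 1.045262 = 20.658 × 1.011041
F = 20.886 MXN per USD

20.886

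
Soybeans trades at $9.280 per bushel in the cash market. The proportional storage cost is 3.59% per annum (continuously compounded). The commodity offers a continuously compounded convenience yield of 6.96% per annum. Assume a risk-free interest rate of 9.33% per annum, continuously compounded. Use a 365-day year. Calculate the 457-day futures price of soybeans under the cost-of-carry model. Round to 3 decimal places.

$9.999 per bushel

Net carry = r + u − y = 0.0933 + 0.0359 − 0.0696 = 0.0596
F = S·e^((r+u−y)T) = 9.280 · e^(0.0596 × 457/365) = 9.280 · e^0.074622
= 9.280 × 1.077477 = $9.999 per bushel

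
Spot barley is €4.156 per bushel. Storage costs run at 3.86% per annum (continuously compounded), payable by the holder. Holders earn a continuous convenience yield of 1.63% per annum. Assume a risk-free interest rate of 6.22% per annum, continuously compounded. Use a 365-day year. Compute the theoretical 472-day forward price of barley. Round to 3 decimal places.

€4.636 per bushel

Net carry = r + u − y = 0.0622 + 0.0386 − 0.0163 = 0.0845
F = S·e^((r+u−y)T) = 4.156 · e^(0.0845 × 472/365) = 4.156 · e^0.109271
= 4.156 × 1.115465 = €4.636 per bushel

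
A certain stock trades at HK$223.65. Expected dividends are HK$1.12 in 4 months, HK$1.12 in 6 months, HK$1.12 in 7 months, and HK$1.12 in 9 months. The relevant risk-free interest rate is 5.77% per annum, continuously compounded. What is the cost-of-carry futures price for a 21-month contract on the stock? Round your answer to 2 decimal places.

HK$242.61

PV(dividends) I = 1.12·e^(−0.0577·4/12) + 1.12·e^(−0.0577·6/12) + 1.12·e^(−0.0577·7/12) + 1.12·e^(−0.0577·9/12)
I = 1.0987 + 1.0881 + 1.0829 + 1.0726 = 4.3423
F = (S − I)·e^(rT) = (223.65 − 4.3423) · e^(0.0577·21/12)
= 219.3077 · e^0.100975 = 219.3077 × 1.106249 = HK$242.61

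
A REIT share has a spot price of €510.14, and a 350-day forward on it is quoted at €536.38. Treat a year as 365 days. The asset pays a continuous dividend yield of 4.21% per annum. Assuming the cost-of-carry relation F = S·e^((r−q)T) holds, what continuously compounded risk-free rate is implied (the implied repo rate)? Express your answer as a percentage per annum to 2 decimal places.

From F = S·e^((r−q)T): (r − q) = ln(F/S)/T
ln(536.38/510.14) = ln(1.051437) = 0.050158
(r − q) = 0.050158 / (350/365) = 0.052308
r = ln(F/S)/T + q = 0.052308 + 0.0421 = 0.094408
r = 9.44%

9.44%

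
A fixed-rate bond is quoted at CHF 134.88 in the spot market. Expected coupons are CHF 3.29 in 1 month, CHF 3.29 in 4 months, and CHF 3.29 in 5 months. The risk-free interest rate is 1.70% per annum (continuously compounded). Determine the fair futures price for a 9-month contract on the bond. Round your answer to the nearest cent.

PV(coupons) I = 3.29·e^(−0.0170·1/12) + 3.29·e^(−0.0170·4/12) + 3.29·e^(−0.0170·5/12)
I = 3.2853 + 3.2714 + 3.2668 = 9.8235
F = (S − I)·e^(rT) = (134.88 − 9.8235) · e^(0.0170·9/12)
= 125.0565 · e^0.012750 = 125.0565 × 1.012832 = CHF 126.66

CHF 126.66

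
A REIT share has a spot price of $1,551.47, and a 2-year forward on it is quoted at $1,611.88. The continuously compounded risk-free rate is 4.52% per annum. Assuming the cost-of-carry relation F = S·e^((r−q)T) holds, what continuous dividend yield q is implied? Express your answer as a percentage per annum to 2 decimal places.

2.61%

From F = S·e^((r−q)T): (r − q) = ln(F/S)/T
ln(1611.88/1551.47) = ln(1.038937) = 0.038198
(r − q) = 0.038198 / (2) = 0.019099
q = r − ln(F/S)/T = 0.0452 − 0.019099 = 0.026101
q = 2.61%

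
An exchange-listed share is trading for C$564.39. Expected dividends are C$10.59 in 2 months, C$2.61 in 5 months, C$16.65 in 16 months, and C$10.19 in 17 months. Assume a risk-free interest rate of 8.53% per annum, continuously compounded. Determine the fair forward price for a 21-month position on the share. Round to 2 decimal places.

C$612.47

PV(dividends) I = 10.59·e^(−0.0853·2/12) + 2.61·e^(−0.0853·5/12) + 16.65·e^(−0.0853·16/12) + 10.19·e^(−0.0853·17/12)
I = 10.4405 + 2.5189 + 14.8601 + 9.0301 = 36.8496
F = (S − I)·e^(rT) = (564.39 − 36.8496) · e^(0.0853·21/12)
= 527.5404 · e^0.149275 = 527.5404 × 1.160992 = C$612.47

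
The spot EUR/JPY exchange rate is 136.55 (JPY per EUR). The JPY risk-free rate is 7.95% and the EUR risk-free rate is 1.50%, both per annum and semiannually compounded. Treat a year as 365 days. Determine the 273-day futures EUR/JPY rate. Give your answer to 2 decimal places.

By covered interest parity, F = S · (1+r_JPY/2)^(2T) / (1+r_EUR/2)^(2T)
= 136.55 × 1.060044 / 1.011240 = 136.55 × 1.048262
F = 143.14 JPY per EUR

143.14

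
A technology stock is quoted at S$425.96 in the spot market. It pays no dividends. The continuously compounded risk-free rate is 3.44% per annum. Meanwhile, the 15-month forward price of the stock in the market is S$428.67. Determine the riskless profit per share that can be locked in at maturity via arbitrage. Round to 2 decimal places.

S$16.01 per share

Fair forward: F* = S·e^(carry·T), with carry = r = 0.0344
F* = 425.96 · e^(0.0344 × 15/12) = 425.96 · e^0.043000 = 425.96 × 1.043938 = S$444.6758
Market S$428.67 < fair S$444.6758: forward underpriced → reverse cash-and-carry (short spot, go long the forward).
At maturity, profit = |F_mkt − F*| = |428.67 − 444.6758| = S$16.01 per share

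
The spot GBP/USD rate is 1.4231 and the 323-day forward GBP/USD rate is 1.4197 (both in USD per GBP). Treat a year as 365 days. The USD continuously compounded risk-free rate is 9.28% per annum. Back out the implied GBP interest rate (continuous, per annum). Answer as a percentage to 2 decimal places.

F = S·e^((r_USD − r_GBP)T) ⇒ r_GBP = r_USD − ln(F/S)/T
ln(1.4197/1.4231) = -0.002392; /(323/365) = -0.002703
r_GBP = 0.0928 + 0.002703 = 0.095503
r_GBP = 9.55%

9.55%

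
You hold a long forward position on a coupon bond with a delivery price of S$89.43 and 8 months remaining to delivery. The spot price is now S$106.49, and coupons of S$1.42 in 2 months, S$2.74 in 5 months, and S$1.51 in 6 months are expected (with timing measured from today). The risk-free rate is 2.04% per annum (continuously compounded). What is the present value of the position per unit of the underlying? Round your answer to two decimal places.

PV(remaining coupons) I = 1.42·e^(−0.0204·2/12) + 2.74·e^(−0.0204·5/12) + 1.51·e^(−0.0204·6/12) = 5.6267
Current forward F = (S − I)·e^(rT) = (106.49 − 5.6267)·e^(0.0204·8/12) = 100.8633 × 1.013693 = 102.2444
Value (long) = (F − K)·e^(−rT) = (102.2444 − 89.43) × 0.986492 = 12.6413
Value = S$12.64

S$12.64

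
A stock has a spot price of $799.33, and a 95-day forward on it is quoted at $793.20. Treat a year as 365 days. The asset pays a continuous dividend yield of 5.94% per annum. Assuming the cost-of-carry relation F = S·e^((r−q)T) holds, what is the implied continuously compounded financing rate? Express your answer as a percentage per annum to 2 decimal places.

2.98%

From F = S·e^((r−q)T): (r − q) = ln(F/S)/T
ln(793.20/799.33) = ln(0.992331) = -0.007699
(r − q) = -0.007699 / (95/365) = -0.029580
r = ln(F/S)/T + q = -0.029580 + 0.0594 = 0.029820
r = 2.98%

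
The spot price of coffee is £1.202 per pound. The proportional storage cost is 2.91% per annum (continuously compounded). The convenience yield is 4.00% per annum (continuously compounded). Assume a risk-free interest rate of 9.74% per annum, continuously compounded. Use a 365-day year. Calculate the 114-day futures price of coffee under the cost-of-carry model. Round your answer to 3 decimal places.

Net carry = r + u − y = 0.0974 + 0.0291 − 0.0400 = 0.0865
F = S·e^((r+u−y)T) = 1.202 · e^(0.0865 × 114/365) = 1.202 · e^0.027016
= 1.202 × 1.027384 = £1.235 per pound

£1.235 per pound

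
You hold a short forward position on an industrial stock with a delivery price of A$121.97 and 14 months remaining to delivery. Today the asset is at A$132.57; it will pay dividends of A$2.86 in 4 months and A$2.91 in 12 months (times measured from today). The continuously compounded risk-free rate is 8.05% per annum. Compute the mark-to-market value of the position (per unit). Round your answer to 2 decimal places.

PV(remaining dividends) I = 2.86·e^(−0.0805·4/12) + 2.91·e^(−0.0805·12/12) = 5.4692
Current forward F = (S − I)·e^(rT) = (132.57 − 5.4692)·e^(0.0805·14/12) = 127.1008 × 1.098468 = 139.6162
Value (long) = (F − K)·e^(−rT) = (139.6162 − 121.97) × 0.910359 = 16.0644
Short position value = −(long value) = -A$16.06

-A$16.06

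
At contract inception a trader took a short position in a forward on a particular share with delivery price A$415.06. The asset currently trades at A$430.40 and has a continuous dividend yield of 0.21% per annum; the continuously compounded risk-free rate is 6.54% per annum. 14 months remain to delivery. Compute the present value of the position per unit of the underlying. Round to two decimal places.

-A$44.78

Current fair forward for the remaining 14 months: F = S·e^((r − q)·T), (r − q) = 0.0654 − 0.0021 = 0.0633
F = 430.40 · e^(0.0633 × 14/12) = 430.40 × 1.076645 = 463.3880
Value of long forward = (F − K)·e^(−rT) = (463.3880 − 415.06) · e^(−0.0654·14/12)
= 48.3280 × 0.926538 = 44.78
Short position value = −(long value) = -A$44.78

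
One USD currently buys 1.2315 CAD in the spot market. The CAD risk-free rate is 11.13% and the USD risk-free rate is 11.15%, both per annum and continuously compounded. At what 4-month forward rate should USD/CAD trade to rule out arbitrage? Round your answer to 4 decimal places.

F = S·e^((r_CAD − r_USD)T) = 1.2315 · e^((0.1113 − 0.1115) × 4/12)
= 1.2315 · e^-0.000067 = 1.2315 × 0.999933
F = 1.2314 CAD per USD

1.2314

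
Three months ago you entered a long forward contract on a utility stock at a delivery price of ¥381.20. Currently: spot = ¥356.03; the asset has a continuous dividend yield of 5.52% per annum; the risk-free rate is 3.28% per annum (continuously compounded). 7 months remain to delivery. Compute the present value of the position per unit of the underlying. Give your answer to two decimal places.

-¥29.23

Current fair forward for the remaining 7 months: F = S·e^((r − q)·T), (r − q) = 0.0328 − 0.0552 = -0.0224
F = 356.03 · e^(-0.0224 × 7/12) = 356.03 × 0.987018 = 351.4080
Value of long forward = (F − K)·e^(−rT) = (351.4080 − 381.20) · e^(−0.0328·7/12)
= -29.7920 × 0.981049 = -29.23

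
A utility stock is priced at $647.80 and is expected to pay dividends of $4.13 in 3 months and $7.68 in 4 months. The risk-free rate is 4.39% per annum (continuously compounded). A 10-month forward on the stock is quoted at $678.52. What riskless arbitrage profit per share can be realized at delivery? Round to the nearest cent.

$18.67 per share

PV(dividends) I = 4.13·e^(−0.0439·3/12) + 7.68·e^(−0.0439·4/12) = 11.6534
Fair forward F* = (S − I)·e^(rT) = (647.80 − 11.6534)·e^0.036583 = 636.1466 × 1.037260 = 659.8494
Market $678.52 > fair 659.8494: forward overpriced → cash-and-carry (borrow at r, buy the stock and collect the dividends, short the forward).
Profit at T = |F_mkt − F*| = |678.52 − 659.8494| = $18.67 per share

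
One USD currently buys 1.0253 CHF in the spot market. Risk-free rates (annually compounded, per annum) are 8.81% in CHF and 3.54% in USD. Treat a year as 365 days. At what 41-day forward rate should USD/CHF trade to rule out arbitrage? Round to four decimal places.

1.0310

By covered interest parity, F = S · (1+r_CHF)^T / (1+r_USD)^T
= 1.0253 × 1.009529 / 1.003915 = 1.0253 × 1.005592
F = 1.0310 CHF per USD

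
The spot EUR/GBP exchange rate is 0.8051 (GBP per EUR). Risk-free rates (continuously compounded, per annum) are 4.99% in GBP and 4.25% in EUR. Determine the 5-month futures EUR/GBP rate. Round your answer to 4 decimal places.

F = S·e^((r_GBP − r_EUR)T) = 0.8051 · e^((0.0499 − 0.0425) × 5/12)
= 0.8051 · e^0.003083 = 0.8051 × 1.003088
F = 0.8076 GBP per EUR

0.8076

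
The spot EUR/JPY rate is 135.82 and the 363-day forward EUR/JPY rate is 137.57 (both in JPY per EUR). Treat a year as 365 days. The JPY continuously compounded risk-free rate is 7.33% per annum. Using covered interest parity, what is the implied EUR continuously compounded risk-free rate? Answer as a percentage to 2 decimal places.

F = S·e^((r_JPY − r_EUR)T) ⇒ r_EUR = r_JPY − ln(F/S)/T
ln(137.57/135.82) = 0.012802; /(363/365) = 0.012873
r_EUR = 0.0733 − 0.012873 = 0.060427
r_EUR = 6.04%

6.04%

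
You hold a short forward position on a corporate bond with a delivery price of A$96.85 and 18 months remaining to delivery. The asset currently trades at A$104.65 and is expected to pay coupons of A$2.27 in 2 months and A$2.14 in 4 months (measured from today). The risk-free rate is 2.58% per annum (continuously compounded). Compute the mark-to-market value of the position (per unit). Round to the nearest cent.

PV(remaining coupons) I = 2.27·e^(−0.0258·2/12) + 2.14·e^(−0.0258·4/12) = 4.3819
Current forward F = (S − I)·e^(rT) = (104.65 − 4.3819)·e^(0.0258·18/12) = 100.2681 × 1.039459 = 104.2246
Value (long) = (F − K)·e^(−rT) = (104.2246 − 96.85) × 0.962039 = 7.0947
Short position value = −(long value) = -A$7.09

-A$7.09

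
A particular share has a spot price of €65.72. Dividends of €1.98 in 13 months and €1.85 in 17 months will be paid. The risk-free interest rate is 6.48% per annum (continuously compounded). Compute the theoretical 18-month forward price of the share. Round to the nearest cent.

PV(dividends) I = 1.98·e^(−0.0648·13/12) + 1.85·e^(−0.0648·17/12)
I = 1.8458 + 1.6877 = 3.5335
F = (S − I)·e^(rT) = (65.72 − 3.5335) · e^(0.0648·18/12)
= 62.1865 · e^0.097200 = 62.1865 × 1.102081 = €68.53

€68.53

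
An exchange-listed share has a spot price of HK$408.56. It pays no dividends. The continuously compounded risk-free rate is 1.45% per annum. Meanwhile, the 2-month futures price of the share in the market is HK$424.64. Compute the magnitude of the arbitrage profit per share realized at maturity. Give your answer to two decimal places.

HK$15.09 per share

Fair futures: F* = S·e^(carry·T), with carry = r = 0.0145
F* = 408.56 · e^(0.0145 × 2/12) = 408.56 · e^0.002417 = 408.56 × 1.002420 = HK$409.5487
Market HK$424.64 > fair HK$409.5487: forward overpriced → cash-and-carry (buy spot, short the forward).
At maturity, profit = |F_mkt − F*| = |424.64 − 409.5487| = HK$15.09 per share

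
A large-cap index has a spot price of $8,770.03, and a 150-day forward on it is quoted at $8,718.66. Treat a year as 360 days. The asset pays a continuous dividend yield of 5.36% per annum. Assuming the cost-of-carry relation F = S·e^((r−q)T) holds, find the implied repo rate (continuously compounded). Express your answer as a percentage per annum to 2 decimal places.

From F = S·e^((r−q)T): (r − q) = ln(F/S)/T
ln(8718.66/8770.03) = ln(0.994143) = -0.005874
(r − q) = -0.005874 / (150/360) = -0.014098
r = ln(F/S)/T + q = -0.014098 + 0.0536 = 0.039502
r = 3.95%

3.95%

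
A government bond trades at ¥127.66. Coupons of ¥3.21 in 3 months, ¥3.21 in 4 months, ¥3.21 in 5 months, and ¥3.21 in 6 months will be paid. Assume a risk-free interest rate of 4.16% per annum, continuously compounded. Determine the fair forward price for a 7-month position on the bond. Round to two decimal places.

PV(coupons) I = 3.21·e^(−0.0416·3/12) + 3.21·e^(−0.0416·4/12) + 3.21·e^(−0.0416·5/12) + 3.21·e^(−0.0416·6/12)
I = 3.1768 + 3.1658 + 3.1548 + 3.1439 = 12.6413
F = (S − I)·e^(rT) = (127.66 − 12.6413) · e^(0.0416·7/12)
= 115.0187 · e^0.024267 = 115.0187 × 1.024564 = ¥117.84

¥117.84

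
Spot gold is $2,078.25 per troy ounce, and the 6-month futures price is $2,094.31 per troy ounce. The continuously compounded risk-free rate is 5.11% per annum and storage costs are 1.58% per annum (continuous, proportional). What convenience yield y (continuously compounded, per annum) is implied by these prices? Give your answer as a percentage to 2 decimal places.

F = S·e^((r+u−y)T) ⇒ (r+u−y) = ln(F/S)/T
ln(2094.31/2078.25) = 0.007698; /T ⇒ 0.015396
y = r + u − ln(F/S)/T = 0.0511 + 0.0158 − 0.015396 = 0.051504
y = 5.15%

5.15%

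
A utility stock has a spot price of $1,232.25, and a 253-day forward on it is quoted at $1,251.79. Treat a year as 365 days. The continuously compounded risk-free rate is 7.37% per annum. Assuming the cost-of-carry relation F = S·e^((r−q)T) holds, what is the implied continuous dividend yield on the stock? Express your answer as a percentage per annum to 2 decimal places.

From F = S·e^((r−q)T): (r − q) = ln(F/S)/T
ln(1251.79/1232.25) = ln(1.015857) = 0.015733
(r − q) = 0.015733 / (253/365) = 0.022698
q = r − ln(F/S)/T = 0.0737 − 0.022698 = 0.051002
q = 5.10%

5.10%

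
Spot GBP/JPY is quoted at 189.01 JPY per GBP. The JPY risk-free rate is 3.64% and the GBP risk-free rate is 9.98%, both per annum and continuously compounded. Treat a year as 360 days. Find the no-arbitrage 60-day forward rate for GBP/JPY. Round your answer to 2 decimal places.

F = S·e^((r_JPY − r_GBP)T) = 189.01 · e^((0.0364 − 0.0998) × 60/360)
= 189.01 · e^-0.010567 = 189.01 × 0.989489
F = 187.02 JPY per GBP

187.02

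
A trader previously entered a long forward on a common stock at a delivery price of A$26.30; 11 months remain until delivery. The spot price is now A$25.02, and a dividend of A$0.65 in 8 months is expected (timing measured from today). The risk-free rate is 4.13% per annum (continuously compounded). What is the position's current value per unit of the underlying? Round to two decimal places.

-A$0.94

PV(remaining dividends) I = 0.65·e^(−0.0413·8/12) = 0.6323
Current forward F = (S − I)·e^(rT) = (25.02 − 0.6323)·e^(0.0413·11/12) = 24.3877 × 1.038584 = 25.3287
Value (long) = (F − K)·e^(−rT) = (25.3287 − 26.30) × 0.962849 = -0.9352
Value = -A$0.94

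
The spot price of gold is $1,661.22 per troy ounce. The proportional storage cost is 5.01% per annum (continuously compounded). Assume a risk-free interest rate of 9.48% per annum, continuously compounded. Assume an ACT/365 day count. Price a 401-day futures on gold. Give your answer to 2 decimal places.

$1,947.88 per troy ounce

Net carry = r + u − y = 0.0948 + 0.0501 − 0.0000 = 0.1449
F = S·e^((r+u−y)T) = 1661.22 · e^(0.1449 × 401/365) = 1661.22 · e^0.15919151
= 1661.22 × 1.17256248 = $1,947.88 per troy ounce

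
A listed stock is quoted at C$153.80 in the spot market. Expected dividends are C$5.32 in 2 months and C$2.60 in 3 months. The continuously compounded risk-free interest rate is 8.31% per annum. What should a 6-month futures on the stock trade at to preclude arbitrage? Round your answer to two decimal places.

C$152.20

PV(dividends) I = 5.32·e^(−0.0831·2/12) + 2.60·e^(−0.0831·3/12)
I = 5.2468 + 2.5465 = 7.7933
F = (S − I)·e^(rT) = (153.80 − 7.7933) · e^(0.0831·6/12)
= 146.0067 · e^0.041550 = 146.0067 × 1.042425 = C$152.20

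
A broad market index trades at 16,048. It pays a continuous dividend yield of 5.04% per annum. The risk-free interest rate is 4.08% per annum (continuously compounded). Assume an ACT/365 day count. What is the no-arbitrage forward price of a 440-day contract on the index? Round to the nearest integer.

15,863

F = S·e^((r − q)T) = 16048 · e^((0.0408 − 0.0504) × 440/365)
= 16048 · e^-0.011573 = 16048 × 0.988494
F = 15,863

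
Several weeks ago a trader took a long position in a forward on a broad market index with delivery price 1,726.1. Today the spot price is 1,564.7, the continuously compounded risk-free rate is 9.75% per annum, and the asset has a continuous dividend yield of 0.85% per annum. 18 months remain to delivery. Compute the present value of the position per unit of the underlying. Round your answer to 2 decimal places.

53.63

Current fair forward for the remaining 18 months: F = S·e^((r − q)·T), (r − q) = 0.0975 − 0.0085 = 0.0890
F = 1564.7 · e^(0.0890 × 18/12) = 1564.7 × 1.14282127 = 1788.1724
Value of long forward = (F − K)·e^(−rT) = (1788.1724 − 1726.1) · e^(−0.0975·18/12)
= 62.0724 × 0.86394169 = 53.63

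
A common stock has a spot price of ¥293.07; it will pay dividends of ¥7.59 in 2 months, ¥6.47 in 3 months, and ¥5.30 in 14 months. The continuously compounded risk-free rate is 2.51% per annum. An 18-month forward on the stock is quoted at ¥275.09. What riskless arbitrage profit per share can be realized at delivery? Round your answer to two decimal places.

¥9.36 per share

PV(dividends) I = 7.59·e^(−0.0251·2/12) + 6.47·e^(−0.0251·3/12) + 5.30·e^(−0.0251·14/12) = 19.1349
Fair forward F* = (S − I)·e^(rT) = (293.07 − 19.1349)·e^0.037650 = 273.9351 × 1.038368 = 284.4454
Market ¥275.09 < fair 284.4454: forward underpriced → reverse cash-and-carry (short the stock, invest proceeds at r, pay the dividends, go long the forward).
Profit at T = |F_mkt − F*| = |275.09 − 284.4454| = ¥9.36 per share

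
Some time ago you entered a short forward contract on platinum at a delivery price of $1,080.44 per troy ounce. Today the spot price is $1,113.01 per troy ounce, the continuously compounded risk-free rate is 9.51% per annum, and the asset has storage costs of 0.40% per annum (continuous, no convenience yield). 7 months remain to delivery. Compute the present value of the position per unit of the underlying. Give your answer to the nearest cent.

-$93.48 per troy ounce

Current fair forward for the remaining 7 months: F = S·e^((r + u)·T), (r + u) = 0.0951 + 0.0040 = 0.0991
F = 1113.01 · e^(0.0991 × 7/12) = 1113.01 × 1.05951190 = 1179.2473
Value of long forward = (F − K)·e^(−rT) = (1179.2473 − 1080.44) · e^(−0.0951·7/12)
= 98.8073 × 0.94603567 = 93.48
Short position value = −(long value) = -$93.48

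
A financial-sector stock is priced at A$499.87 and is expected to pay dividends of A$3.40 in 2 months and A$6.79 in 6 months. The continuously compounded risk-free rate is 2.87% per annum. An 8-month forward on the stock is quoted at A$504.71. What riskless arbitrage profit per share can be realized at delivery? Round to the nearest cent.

A$5.46 per share

PV(dividends) I = 3.40·e^(−0.0287·2/12) + 6.79·e^(−0.0287·6/12) = 10.0770
Fair forward F* = (S − I)·e^(rT) = (499.87 − 10.0770)·e^0.019133 = 489.7930 × 1.019317 = 499.2543
Market A$504.71 > fair 499.2543: forward overpriced → cash-and-carry (borrow at r, buy the stock and collect the dividends, short the forward).
Profit at T = |F_mkt − F*| = |504.71 − 499.2543| = A$5.46 per share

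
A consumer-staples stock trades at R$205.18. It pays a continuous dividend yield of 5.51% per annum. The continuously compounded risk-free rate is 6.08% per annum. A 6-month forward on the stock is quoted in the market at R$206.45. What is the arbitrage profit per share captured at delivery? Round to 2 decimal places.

Fair forward: F* = S·e^(carry·T), with carry = (r − q) = 0.0608 − 0.0551 = 0.0057
F* = 205.18 · e^(0.0057 × 6/12) = 205.18 · e^0.002850 = 205.18 × 1.002854 = R$205.7656
Market R$206.45 > fair R$205.7656: forward overpriced → cash-and-carry (buy spot, short the forward).
At maturity, profit = |F_mkt − F*| = |206.45 − 205.7656| = R$0.68 per share

R$0.68 per share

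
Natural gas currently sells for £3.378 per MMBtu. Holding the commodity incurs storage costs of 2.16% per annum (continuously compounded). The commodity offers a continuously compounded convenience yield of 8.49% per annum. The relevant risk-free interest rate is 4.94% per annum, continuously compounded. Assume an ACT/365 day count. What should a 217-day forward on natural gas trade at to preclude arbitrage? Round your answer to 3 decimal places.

Net carry = r + u − y = 0.0494 + 0.0216 − 0.0849 = -0.0139
F = S·e^((r+u−y)T) = 3.378 · e^(-0.0139 × 217/365) = 3.378 · e^-0.008264
= 3.378 × 0.991770 = £3.350 per MMBtu

£3.350 per MMBtu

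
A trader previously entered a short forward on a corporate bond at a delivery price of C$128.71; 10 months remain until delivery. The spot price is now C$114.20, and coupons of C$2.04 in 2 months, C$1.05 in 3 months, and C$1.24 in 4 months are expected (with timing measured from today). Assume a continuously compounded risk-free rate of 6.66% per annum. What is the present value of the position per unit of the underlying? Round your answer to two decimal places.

PV(remaining coupons) I = 2.04·e^(−0.0666·2/12) + 1.05·e^(−0.0666·3/12) + 1.24·e^(−0.0666·4/12) = 4.2629
Current forward F = (S − I)·e^(rT) = (114.20 − 4.2629)·e^(0.0666·10/12) = 109.9371 × 1.057069 = 116.2111
Value (long) = (F − K)·e^(−rT) = (116.2111 − 128.71) × 0.946012 = -11.8241
Short position value = −(long value) = C$11.82

C$11.82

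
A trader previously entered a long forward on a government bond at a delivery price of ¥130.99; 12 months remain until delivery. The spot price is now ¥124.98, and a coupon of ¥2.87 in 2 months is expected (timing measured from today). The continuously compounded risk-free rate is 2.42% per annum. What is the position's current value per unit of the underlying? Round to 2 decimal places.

-¥5.74

PV(remaining coupons) I = 2.87·e^(−0.0242·2/12) = 2.8584
Current forward F = (S − I)·e^(rT) = (124.98 − 2.8584)·e^(0.0242·12/12) = 122.1216 × 1.024495 = 125.1130
Value (long) = (F − K)·e^(−rT) = (125.1130 − 130.99) × 0.976090 = -5.7365
Value = -¥5.74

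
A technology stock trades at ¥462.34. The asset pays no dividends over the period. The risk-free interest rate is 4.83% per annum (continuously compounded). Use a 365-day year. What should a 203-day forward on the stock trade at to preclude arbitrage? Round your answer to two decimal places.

F = S·e^(rT) = 462.34 · e^(0.0483 × 203/365)
= 462.34 · e^0.026863 = 462.34 × 1.027227
F = ¥474.93

¥474.93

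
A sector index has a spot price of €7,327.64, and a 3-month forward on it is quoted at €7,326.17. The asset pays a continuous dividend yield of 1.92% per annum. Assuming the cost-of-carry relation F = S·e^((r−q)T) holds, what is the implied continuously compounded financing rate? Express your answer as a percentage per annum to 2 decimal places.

From F = S·e^((r−q)T): (r − q) = ln(F/S)/T
ln(7326.17/7327.64) = ln(0.999799) = -0.000201
(r − q) = -0.000201 / (3/12) = -0.000804
r = ln(F/S)/T + q = -0.000804 + 0.0192 = 0.018396
r = 1.84%

1.84%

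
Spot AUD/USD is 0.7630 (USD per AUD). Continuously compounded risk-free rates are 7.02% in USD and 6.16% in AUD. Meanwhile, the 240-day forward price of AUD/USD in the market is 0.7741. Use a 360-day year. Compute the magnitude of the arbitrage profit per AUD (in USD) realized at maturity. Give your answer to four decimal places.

0.0067 per AUD (in USD)

Fair forward: F* = S·e^(carry·T), with carry = (r_USD − r_AUD) = 0.0702 − 0.0616 = 0.0086
F* = 0.7630 · e^(0.0086 × 240/360) = 0.7630 · e^0.005733 = 0.7630 × 1.005749 = 0.7674
Market 0.7741 > fair 0.7674: forward overpriced → cash-and-carry (buy spot, short the forward).
At maturity, profit = |F_mkt − F*| = |0.7741 − 0.7674| = 0.0067 per AUD (in USD)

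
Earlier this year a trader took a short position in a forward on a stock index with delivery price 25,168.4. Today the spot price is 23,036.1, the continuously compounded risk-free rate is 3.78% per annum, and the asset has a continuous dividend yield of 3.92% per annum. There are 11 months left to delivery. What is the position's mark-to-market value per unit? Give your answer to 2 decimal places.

Current fair forward for the remaining 11 months: F = S·e^((r − q)·T), (r − q) = 0.0378 − 0.0392 = -0.0014
F = 23036.1 · e^(-0.0014 × 11/12) = 23036.1 × 0.99871749 = 23006.5560
Value of long forward = (F − K)·e^(−rT) = (23006.5560 − 25168.4) · e^(−0.0378·11/12)
= -2161.8440 × 0.96594344 = -2088.22
Short position value = −(long value) = 2088.22

2088.22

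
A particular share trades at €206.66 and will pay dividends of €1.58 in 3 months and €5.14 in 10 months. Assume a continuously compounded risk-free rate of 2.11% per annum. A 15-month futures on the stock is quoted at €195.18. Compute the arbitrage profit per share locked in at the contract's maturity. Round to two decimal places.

€10.20 per share

PV(dividends) I = 1.58·e^(−0.0211·3/12) + 5.14·e^(−0.0211·10/12) = 6.6221
Fair futures F* = (S − I)·e^(rT) = (206.66 − 6.6221)·e^0.026375 = 200.0379 × 1.026726 = 205.3841
Market €195.18 < fair 205.3841: forward underpriced → reverse cash-and-carry (short the stock, invest proceeds at r, pay the dividends, go long the forward).
Profit at T = |F_mkt − F*| = |195.18 − 205.3841| = €10.20 per share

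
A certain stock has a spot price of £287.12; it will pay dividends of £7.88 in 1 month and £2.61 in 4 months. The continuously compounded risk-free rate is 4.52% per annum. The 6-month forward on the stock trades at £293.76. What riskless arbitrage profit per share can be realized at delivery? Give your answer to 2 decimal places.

£10.74 per share

PV(dividends) I = 7.88·e^(−0.0452·1/12) + 2.61·e^(−0.0452·4/12) = 10.4213
Fair forward F* = (S − I)·e^(rT) = (287.12 − 10.4213)·e^0.022600 = 276.6987 × 1.022857 = 283.0232
Market £293.76 > fair 283.0232: forward overpriced → cash-and-carry (borrow at r, buy the stock and collect the dividends, short the forward).
Profit at T = |F_mkt − F*| = |293.76 − 283.0232| = £10.74 per share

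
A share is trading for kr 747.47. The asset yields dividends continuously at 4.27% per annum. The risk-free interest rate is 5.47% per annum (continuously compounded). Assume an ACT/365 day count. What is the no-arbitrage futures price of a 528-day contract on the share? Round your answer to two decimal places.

kr 760.56

F = S·e^((r − q)T) = 747.47 · e^((0.0547 − 0.0427) × 528/365)
= 747.47 · e^0.017359 = 747.47 × 1.017511
F = kr 760.56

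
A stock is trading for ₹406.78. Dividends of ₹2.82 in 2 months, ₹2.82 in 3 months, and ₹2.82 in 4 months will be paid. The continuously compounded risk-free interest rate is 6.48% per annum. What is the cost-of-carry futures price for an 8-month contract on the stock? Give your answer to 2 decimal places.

₹416.05

PV(dividends) I = 2.82·e^(−0.0648·2/12) + 2.82·e^(−0.0648·3/12) + 2.82·e^(−0.0648·4/12)
I = 2.7897 + 2.7747 + 2.7597 = 8.3241
F = (S − I)·e^(rT) = (406.78 − 8.3241) · e^(0.0648·8/12)
= 398.4559 · e^0.043200 = 398.4559 × 1.044147 = ₹416.05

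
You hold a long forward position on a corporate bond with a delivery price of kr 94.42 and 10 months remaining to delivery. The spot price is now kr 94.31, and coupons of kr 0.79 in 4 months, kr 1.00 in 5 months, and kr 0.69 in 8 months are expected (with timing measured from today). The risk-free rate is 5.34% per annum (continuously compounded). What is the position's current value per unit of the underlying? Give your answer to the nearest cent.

PV(remaining coupons) I = 0.79·e^(−0.0534·4/12) + 1.00·e^(−0.0534·5/12) + 0.69·e^(−0.0534·8/12) = 2.4199
Current forward F = (S − I)·e^(rT) = (94.31 − 2.4199)·e^(0.0534·10/12) = 91.8901 × 1.045505 = 96.0716
Value (long) = (F − K)·e^(−rT) = (96.0716 − 94.42) × 0.956476 = 1.5797
Value = kr 1.58

kr 1.58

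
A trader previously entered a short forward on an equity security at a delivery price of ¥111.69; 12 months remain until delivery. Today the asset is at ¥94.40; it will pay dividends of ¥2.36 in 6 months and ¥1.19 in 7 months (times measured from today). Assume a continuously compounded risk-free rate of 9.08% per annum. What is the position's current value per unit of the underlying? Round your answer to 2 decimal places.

PV(remaining dividends) I = 2.36·e^(−0.0908·6/12) + 1.19·e^(−0.0908·7/12) = 3.3839
Current forward F = (S − I)·e^(rT) = (94.40 − 3.3839)·e^(0.0908·12/12) = 91.0161 × 1.095050 = 99.6672
Value (long) = (F − K)·e^(−rT) = (99.6672 − 111.69) × 0.913200 = -10.9792
Short position value = −(long value) = ¥10.98

¥10.98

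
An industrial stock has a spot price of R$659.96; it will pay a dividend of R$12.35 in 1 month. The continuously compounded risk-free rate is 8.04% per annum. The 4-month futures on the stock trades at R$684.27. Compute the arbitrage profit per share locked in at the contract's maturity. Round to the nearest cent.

R$18.98 per share

PV(dividends) I = 12.35·e^(−0.0804·1/12) = 12.2675
Fair futures F* = (S − I)·e^(rT) = (659.96 − 12.2675)·e^0.026800 = 647.6925 × 1.027162 = 665.2851
Market R$684.27 > fair 665.2851: forward overpriced → cash-and-carry (borrow at r, buy the stock and collect the dividends, short the forward).
Profit at T = |F_mkt − F*| = |684.27 − 665.2851| = R$18.98 per share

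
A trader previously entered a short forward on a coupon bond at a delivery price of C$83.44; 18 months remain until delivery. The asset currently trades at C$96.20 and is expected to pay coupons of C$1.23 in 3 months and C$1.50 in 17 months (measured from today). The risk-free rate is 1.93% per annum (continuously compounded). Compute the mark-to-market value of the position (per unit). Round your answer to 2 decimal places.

-C$12.46

PV(remaining coupons) I = 1.23·e^(−0.0193·3/12) + 1.50·e^(−0.0193·17/12) = 2.6836
Current forward F = (S − I)·e^(rT) = (96.20 − 2.6836)·e^(0.0193·18/12) = 93.5164 × 1.029373 = 96.2633
Value (long) = (F − K)·e^(−rT) = (96.2633 − 83.44) × 0.971465 = 12.4574
Short position value = −(long value) = -C$12.46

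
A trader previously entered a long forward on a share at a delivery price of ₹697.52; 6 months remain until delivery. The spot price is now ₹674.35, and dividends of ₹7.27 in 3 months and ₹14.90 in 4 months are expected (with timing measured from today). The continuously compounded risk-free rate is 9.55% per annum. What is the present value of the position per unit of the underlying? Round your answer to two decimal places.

PV(remaining dividends) I = 7.27·e^(−0.0955·3/12) + 14.90·e^(−0.0955·4/12) = 21.5316
Current forward F = (S − I)·e^(rT) = (674.35 − 21.5316)·e^(0.0955·6/12) = 652.8184 × 1.048908 = 684.7464
Value (long) = (F − K)·e^(−rT) = (684.7464 − 697.52) × 0.953372 = -12.1780
Value = -₹12.18

-₹12.18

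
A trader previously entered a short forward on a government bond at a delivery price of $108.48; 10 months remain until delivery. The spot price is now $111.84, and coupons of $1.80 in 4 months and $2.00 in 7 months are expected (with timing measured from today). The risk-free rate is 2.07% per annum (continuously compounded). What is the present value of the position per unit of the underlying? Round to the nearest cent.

PV(remaining coupons) I = 1.80·e^(−0.0207·4/12) + 2.00·e^(−0.0207·7/12) = 3.7636
Current forward F = (S − I)·e^(rT) = (111.84 − 3.7636)·e^(0.0207·10/12) = 108.0764 × 1.017400 = 109.9569
Value (long) = (F − K)·e^(−rT) = (109.9569 − 108.48) × 0.982898 = 1.4516
Short position value = −(long value) = -$1.45

-$1.45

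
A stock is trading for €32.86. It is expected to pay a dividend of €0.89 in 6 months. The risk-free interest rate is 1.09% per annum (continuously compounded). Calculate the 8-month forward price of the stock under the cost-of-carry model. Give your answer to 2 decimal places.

PV(dividends) I = 0.89·e^(−0.0109·6/12)
I = 0.8852
F = (S − I)·e^(rT) = (32.86 − 0.8852) · e^(0.0109·8/12)
= 31.9748 · e^0.007267 = 31.9748 × 1.007293 = €32.21

€32.21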